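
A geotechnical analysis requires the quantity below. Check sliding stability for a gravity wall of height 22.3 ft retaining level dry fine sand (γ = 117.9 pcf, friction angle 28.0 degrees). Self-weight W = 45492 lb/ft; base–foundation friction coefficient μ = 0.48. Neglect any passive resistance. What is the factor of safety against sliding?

K_a = tan²(45° − 28.0°/2) = 0.3610.
P_a = ½K_aγH² = 0.5×0.3610×117.9×22.3² = 10580 lb/ft, acting at H/3 = 7.433 ft above the base.
FS_sliding = μW / P_a = 0.48×45492 / 10580 = 2.063.

2.06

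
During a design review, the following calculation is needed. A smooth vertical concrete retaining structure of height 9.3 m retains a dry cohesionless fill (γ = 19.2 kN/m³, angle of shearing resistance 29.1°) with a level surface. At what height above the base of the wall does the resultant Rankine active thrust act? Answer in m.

K_a = 0.3456.
The pressure distribution is triangular, so the resultant acts at H/3 above the base = 9.3/3 = 3.100 m.

3.10 m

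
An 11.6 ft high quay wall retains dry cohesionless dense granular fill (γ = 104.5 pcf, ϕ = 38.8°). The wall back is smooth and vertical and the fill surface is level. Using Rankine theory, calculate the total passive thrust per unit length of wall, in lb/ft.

K_p = tan²(45° + φ/2) = 4.356.
P_p = ½ K_p γ H² = 0.5 × 4.356 × 104.5 × 11.6² = 30630 lb/ft.

30600 lb/ft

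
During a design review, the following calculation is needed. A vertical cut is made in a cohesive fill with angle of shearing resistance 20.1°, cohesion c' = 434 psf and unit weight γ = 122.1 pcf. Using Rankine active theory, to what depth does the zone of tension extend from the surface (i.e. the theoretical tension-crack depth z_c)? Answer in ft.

K_a = tan²(45° − 20.1°/2) = 0.4885; √K_a = 0.6989.
The active pressure is zero where K_a γ z = 2c√K_a, so z_c = 2c/(γ√K_a) = 2×434/(122.1×0.6989) = 10.17 ft.

10.2 ft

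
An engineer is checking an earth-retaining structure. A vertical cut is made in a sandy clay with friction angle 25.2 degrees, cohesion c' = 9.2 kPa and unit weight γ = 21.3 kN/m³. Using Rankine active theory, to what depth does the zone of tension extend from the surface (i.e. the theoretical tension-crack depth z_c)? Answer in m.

1.36 m

K_a = tan²(45° − 25.2°/2) = 0.4027; √K_a = 0.6346.
The active pressure is zero where K_a γ z = 2c√K_a, so z_c = 2c/(γ√K_a) = 2×9.2/(21.3×0.6346) = 1.361 m.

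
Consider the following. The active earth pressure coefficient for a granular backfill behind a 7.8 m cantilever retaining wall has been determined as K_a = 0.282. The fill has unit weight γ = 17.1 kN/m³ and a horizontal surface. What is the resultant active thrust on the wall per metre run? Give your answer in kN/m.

P = ½ K_a γ H² = 0.5 × 0.282 × 17.1 × 7.8² = 146.7 kN/m.

147 kN/m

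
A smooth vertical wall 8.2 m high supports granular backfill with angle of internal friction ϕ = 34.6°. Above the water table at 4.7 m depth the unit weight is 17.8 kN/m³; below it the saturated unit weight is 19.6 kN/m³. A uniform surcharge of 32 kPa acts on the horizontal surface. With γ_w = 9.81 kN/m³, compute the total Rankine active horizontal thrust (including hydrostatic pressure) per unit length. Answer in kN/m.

284 kN/m

K_a = tan²(45° − φ/2) = 0.2756.
γ' = 19.6 − 9.81 = 9.790 kN/m³. h₂ = H − d_w = 3.5 m.
σ'_h: at surface K_a·q = 8.820; at WT K_a(q+γd_w) = 31.88; at base K_a(q+γd_w+γ'h₂) = 41.32 kPa.
P₁ = ½(8.820+31.88)×4.7 = 95.65; P₂ = ½(31.88+41.32)×3.5 = 128.1; P_w = ½γ_w h₂² = 60.09.
Total = 95.65+128.1+60.09 = 283.8 kN/m.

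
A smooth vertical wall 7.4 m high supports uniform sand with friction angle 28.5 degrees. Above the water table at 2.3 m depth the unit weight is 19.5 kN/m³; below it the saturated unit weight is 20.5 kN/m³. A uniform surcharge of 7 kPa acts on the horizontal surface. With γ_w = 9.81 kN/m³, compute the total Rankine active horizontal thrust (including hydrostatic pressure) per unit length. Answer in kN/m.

K_a = tan²(45° − φ/2) = 0.3540.
γ' = 20.5 − 9.81 = 10.69 kN/m³. h₂ = H − d_w = 5.1 m.
σ'_h: at surface K_a·q = 2.478; at WT K_a(q+γd_w) = 18.35; at base K_a(q+γd_w+γ'h₂) = 37.65 kPa.
P₁ = ½(2.478+18.35)×2.3 = 23.95; P₂ = ½(18.35+37.65)×5.1 = 142.8; P_w = ½γ_w h₂² = 127.6.
Total = 23.95+142.8+127.6 = 294.3 kN/m.

294 kN/m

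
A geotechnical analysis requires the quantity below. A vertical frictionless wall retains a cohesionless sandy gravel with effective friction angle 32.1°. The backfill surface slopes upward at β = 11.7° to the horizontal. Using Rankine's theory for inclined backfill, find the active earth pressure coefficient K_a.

K_a = cos β · (cos β − √(cos²β − cos²φ)) / (cos β + √(cos²β − cos²φ)).
cos β = 0.9792, cos φ = 0.8471, √(cos²β − cos²φ) = 0.4912.
K_a = 0.9792 × (0.9792 − 0.4912)/(0.9792 + 0.4912) = 0.3250.

0.325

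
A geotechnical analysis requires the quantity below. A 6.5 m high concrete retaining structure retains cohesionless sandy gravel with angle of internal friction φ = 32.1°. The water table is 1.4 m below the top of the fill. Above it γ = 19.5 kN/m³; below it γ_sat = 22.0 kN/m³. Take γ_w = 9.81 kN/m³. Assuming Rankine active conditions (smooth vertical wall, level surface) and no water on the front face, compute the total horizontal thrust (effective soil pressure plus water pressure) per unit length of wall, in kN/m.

225 kN/m

K_a = tan²(45° − φ/2) = 0.3060.
γ' = 22.0 − 9.81 = 12.19 kN/m³. Depth below WT = 5.1 m.
σ'_h at WT = K_a γ d_w = 8.354 kPa; at base = 8.354 + K_a γ' × 5.1 = 27.38 kPa.
P₁ (0–1.4 m) = ½×8.354×1.4 = 5.848. P₂ (1.4–6.5 m) = ½(8.354+27.38)×5.1 = 91.11.
P_w = ½ γ_w h₂² = 0.5×9.81×5.1² = 127.6. Total = 5.848+91.11+127.6 = 224.5 kN/m.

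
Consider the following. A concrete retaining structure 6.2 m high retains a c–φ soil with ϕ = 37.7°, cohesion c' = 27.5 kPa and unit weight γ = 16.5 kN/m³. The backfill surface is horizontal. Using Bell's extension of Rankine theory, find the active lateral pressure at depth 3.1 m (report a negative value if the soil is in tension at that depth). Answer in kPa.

K_a = (1 − sin φ)/(1 + sin φ) = 0.2411.
σ_a = K_a γ z − 2c√K_a = 0.2411×16.5×3.1 − 2×27.5×0.4910 = -14.67 kPa.

-14.7 kPa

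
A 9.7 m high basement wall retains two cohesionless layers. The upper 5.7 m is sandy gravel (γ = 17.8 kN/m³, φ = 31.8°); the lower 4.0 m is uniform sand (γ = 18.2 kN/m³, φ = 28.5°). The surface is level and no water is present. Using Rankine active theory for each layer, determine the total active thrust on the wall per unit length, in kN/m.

K_a1 = tan²(45°−31.8°/2) = 0.3098; K_a2 = tan²(45°−28.5°/2) = 0.3540.
Layer 1: σ at base = K_a1 γ₁ h₁ = 31.43 kPa; P₁ = ½×31.43×5.7 = 89.58.
Layer 2: σ_v at top = γ₁h₁ = 101.5; σ_h top = K_a2×101.5 = 35.91; σ_h base = K_a2×(101.5+18.2×4.0) = 61.68.
P₂ = ½(35.91+61.68)×4.0 = 195.2. Total P_a = 89.58+195.2 = 284.8 kN/m.

285 kN/m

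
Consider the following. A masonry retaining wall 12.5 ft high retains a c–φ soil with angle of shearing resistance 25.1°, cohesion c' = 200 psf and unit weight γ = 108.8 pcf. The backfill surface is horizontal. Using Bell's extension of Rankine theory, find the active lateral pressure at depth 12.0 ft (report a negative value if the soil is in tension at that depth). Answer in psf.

K_a = (1 − sin φ)/(1 + sin φ) = 0.4043.
σ_a = K_a γ z − 2c√K_a = 0.4043×108.8×12.0 − 2×200×0.6358 = 273.5 psf.

274 psf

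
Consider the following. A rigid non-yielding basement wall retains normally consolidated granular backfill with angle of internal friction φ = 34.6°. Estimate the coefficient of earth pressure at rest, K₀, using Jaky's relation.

K₀ = 1 − sin φ' = 1 − sin 34.6° = 0.4322.

0.432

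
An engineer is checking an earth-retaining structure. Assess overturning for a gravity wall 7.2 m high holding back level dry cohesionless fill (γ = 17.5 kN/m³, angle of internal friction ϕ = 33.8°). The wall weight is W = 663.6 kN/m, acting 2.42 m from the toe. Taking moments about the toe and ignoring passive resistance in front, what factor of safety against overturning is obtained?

K_a = tan²(45° − 33.8°/2) = 0.2851.
P_a = ½K_aγH² = 0.5×0.2851×17.5×7.2² = 129.3 kN/m, acting at H/3 = 2.400 m above the base.
Overturning moment M_o = P_a × H/3 = 129.3 × 2.400 = 310.4.
Resisting moment M_r = W × 2.42 = 663.6 × 2.42 = 1606.
FS_overturning = M_r/M_o = 1606/310.4 = 5.174.

5.17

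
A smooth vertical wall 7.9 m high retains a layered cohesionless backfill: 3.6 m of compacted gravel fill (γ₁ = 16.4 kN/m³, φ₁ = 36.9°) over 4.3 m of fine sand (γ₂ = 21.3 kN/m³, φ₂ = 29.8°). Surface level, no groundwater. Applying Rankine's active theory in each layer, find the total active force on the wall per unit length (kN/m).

K_a1 = tan²(45°−36.9°/2) = 0.2497; K_a2 = tan²(45°−29.8°/2) = 0.3360.
Layer 1: σ at base = K_a1 γ₁ h₁ = 14.74 kPa; P₁ = ½×14.74×3.6 = 26.53.
Layer 2: σ_v at top = γ₁h₁ = 59.04; σ_h top = K_a2×59.04 = 19.84; σ_h base = K_a2×(59.04+21.3×4.3) = 50.62.
P₂ = ½(19.84+50.62)×4.3 = 151.5. Total P_a = 26.53+151.5 = 178.0 kN/m.

178 kN/m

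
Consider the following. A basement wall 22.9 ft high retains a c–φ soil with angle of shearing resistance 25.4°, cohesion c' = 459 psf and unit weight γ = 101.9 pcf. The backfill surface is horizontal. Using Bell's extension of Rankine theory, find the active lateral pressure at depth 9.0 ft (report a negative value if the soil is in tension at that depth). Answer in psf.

-214 psf

K_a = (1 − sin φ)/(1 + sin φ) = 0.3996.
σ_a = K_a γ z − 2c√K_a = 0.3996×101.9×9.0 − 2×459×0.6322 = -213.8 psf.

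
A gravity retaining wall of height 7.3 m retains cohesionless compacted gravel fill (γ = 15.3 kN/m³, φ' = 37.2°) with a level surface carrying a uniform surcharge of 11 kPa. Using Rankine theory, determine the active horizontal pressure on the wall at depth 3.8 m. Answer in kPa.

17.0 kPa

K_a = (1 − sin φ)/(1 + sin φ) = 0.2464.
σ_v = γz + q = 15.3 × 3.8 + 11 = 69.14 kPa.
σ_h = K_a σ_v = 0.2464 × 69.14 = 17.04 kPa.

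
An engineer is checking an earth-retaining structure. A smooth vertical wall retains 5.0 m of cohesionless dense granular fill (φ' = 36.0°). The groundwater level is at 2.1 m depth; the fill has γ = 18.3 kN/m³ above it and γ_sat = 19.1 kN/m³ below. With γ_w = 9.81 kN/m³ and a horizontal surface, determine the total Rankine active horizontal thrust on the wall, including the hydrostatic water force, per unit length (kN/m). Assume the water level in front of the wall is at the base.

K_a = tan²(45° − φ/2) = 0.2596.
γ' = 19.1 − 9.81 = 9.290 kN/m³. Depth below WT = 2.9 m.
σ'_h at WT = K_a γ d_w = 9.977 kPa; at base = 9.977 + K_a γ' × 2.9 = 16.97 kPa.
P₁ (0–2.1 m) = ½×9.977×2.1 = 10.48. P₂ (2.1–5.0 m) = ½(9.977+16.97)×2.9 = 39.08.
P_w = ½ γ_w h₂² = 0.5×9.81×2.9² = 41.25. Total = 10.48+39.08+41.25 = 90.80 kN/m.

90.8 kN/m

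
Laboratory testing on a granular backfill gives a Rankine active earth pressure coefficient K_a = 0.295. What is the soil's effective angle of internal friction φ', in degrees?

33.0°

K_a = tan²(45° − φ/2) ⇒ 45° − φ/2 = arctan(√0.295) = 28.51°.
φ = 2(45° − 28.51°) = 32.98°.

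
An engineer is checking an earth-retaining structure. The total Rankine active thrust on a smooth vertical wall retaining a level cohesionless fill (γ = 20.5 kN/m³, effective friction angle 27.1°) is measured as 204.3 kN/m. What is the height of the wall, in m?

K_a = 0.3741. P_a = ½ K_a γ H² ⇒ H = √(2P_a/(K_a γ)).
H = √(2×204.3/(0.3741×20.5)) = 7.300 m.

7.30 m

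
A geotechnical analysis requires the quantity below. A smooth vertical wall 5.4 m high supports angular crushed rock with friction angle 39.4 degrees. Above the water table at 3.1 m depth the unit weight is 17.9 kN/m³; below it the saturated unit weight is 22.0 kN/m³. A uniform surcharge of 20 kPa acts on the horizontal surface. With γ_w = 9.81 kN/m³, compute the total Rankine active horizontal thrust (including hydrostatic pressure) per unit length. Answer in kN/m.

K_a = tan²(45° − φ/2) = 0.2234.
γ' = 22.0 − 9.81 = 12.19 kN/m³. h₂ = H − d_w = 2.3 m.
σ'_h: at surface K_a·q = 4.469; at WT K_a(q+γd_w) = 16.87; at base K_a(q+γd_w+γ'h₂) = 23.13 kPa.
P₁ = ½(4.469+16.87)×3.1 = 33.07; P₂ = ½(16.87+23.13)×2.3 = 46.00; P_w = ½γ_w h₂² = 25.95.
Total = 33.07+46.00+25.95 = 105.0 kN/m.

105 kN/m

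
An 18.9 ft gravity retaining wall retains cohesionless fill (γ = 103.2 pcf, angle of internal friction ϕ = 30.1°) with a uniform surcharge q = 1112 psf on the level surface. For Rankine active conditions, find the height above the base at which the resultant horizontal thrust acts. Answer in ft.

7.98 ft

K_a = 0.3320.
Triangular part P₁ = ½K_aγH² = 6119 at H/3 = 6.300 ft; rectangular part P₂ = K_a q H = 6977 at H/2 = 9.450 ft.
ȳ = (P₁·6.300 + P₂·9.450)/(P₁+P₂) = 7.978 ft.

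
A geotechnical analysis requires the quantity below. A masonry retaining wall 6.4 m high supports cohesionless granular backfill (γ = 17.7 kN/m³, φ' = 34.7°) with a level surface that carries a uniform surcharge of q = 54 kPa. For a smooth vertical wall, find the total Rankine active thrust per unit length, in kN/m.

K_a = tan²(45° − φ/2) = 0.2745.
Soil triangle: ½ K_a γ H² = 0.5×0.2745×17.7×6.4² = 99.49 kN/m.
Surcharge rectangle: K_a q H = 0.2745×54×6.4 = 94.86 kN/m.
Total = 99.49 + 94.86 = 194.4 kN/m.

194 kN/m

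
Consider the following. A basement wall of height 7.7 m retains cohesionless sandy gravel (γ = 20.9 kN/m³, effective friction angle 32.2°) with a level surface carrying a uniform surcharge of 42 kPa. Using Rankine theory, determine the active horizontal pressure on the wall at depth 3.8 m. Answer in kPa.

K_a = (1 − sin φ)/(1 + sin φ) = 0.3047.
σ_v = γz + q = 20.9 × 3.8 + 42 = 121.4 kPa.
σ_h = K_a σ_v = 0.3047 × 121.4 = 37.00 kPa.

37.0 kPa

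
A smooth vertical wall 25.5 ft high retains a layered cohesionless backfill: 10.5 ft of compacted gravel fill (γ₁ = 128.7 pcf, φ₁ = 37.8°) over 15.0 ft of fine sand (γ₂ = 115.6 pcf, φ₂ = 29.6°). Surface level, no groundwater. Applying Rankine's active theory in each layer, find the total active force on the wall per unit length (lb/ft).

K_a1 = tan²(45°−37.8°/2) = 0.2400; K_a2 = tan²(45°−29.6°/2) = 0.3387.
Layer 1: σ at base = K_a1 γ₁ h₁ = 324.3 psf; P₁ = ½×324.3×10.5 = 1703.
Layer 2: σ_v at top = γ₁h₁ = 1351; σ_h top = K_a2×1351 = 457.8; σ_h base = K_a2×(1351+115.6×15.0) = 1045.
P₂ = ½(457.8+1045)×15.0 = 11270. Total P_a = 1703+11270 = 12970 lb/ft.

13000 lb/ft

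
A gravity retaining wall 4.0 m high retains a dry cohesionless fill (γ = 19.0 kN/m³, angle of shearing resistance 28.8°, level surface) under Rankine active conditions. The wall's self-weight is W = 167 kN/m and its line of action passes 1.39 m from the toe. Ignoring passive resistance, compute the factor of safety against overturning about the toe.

K_a = tan²(45° − 28.8°/2) = 0.3498.
P_a = ½K_aγH² = 0.5×0.3498×19.0×4.0² = 53.16 kN/m, acting at H/3 = 1.333 m above the base.
Overturning moment M_o = P_a × H/3 = 53.16 × 1.333 = 70.88.
Resisting moment M_r = W × 1.39 = 167 × 1.39 = 232.1.
FS_overturning = M_r/M_o = 232.1/70.88 = 3.275.

3.27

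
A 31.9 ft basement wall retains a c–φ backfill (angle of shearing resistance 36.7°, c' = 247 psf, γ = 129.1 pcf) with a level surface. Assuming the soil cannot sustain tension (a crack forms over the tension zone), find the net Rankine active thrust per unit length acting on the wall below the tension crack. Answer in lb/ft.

9580 lb/ft

K_a = 0.2519; √K_a = 0.5019.
Tension-crack depth z_c = 2c/(γ√K_a) = 2×247/(129.1×0.5019) = 7.625 ft.
σ_a at base = K_a γ H − 2c√K_a = 0.2519×129.1×31.9 − 2×247×0.5019 = 789.3 psf.
P_a = ½ × 789.3 × (H − z_c) = 0.5×789.3×24.28 = 9580 lb/ft.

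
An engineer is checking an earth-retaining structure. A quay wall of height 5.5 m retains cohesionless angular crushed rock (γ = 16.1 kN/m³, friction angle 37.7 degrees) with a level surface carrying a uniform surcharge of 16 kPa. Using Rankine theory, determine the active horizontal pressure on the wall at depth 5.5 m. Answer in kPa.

K_a = (1 − sin φ)/(1 + sin φ) = 0.2411.
σ_v = γz + q = 16.1 × 5.5 + 16 = 104.6 kPa.
σ_h = K_a σ_v = 0.2411 × 104.6 = 25.20 kPa.

25.2 kPa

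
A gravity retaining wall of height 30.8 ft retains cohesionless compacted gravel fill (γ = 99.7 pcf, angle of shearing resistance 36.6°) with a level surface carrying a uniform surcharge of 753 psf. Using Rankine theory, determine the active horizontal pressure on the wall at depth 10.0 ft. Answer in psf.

K_a = (1 − sin φ)/(1 + sin φ) = 0.2530.
σ_v = γz + q = 99.7 × 10.0 + 753 = 1750 psf.
σ_h = K_a σ_v = 0.2530 × 1750 = 442.7 psf.

443 psf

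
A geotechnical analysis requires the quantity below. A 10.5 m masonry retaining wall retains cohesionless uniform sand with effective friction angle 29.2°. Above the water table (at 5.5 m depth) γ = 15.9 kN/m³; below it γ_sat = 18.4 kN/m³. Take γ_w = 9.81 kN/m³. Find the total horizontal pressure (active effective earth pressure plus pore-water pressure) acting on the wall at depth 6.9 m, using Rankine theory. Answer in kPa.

K_a = (1 − sin φ)/(1 + sin φ) = 0.3442.
γ' = 18.4 − 9.81 = 8.590 kN/m³.
Effective vertical stress at 6.9 m: σ'_v = 15.9×5.5 + 8.590×1.40 = 99.48 kPa.
σ'_h = K_a σ'_v = 0.3442 × 99.48 = 34.24 kPa; u = γ_w × 1.40 = 13.73 kPa.
Total σ_h = 34.24 + 13.73 = 47.97 kPa.

48.0 kPa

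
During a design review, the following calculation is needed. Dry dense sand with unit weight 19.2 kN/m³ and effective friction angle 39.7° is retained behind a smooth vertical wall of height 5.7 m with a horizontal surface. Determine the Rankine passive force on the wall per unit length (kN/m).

1410 kN/m

K_p = tan²(45° + φ/2) = 4.537.
P_p = ½ K_p γ H² = 0.5 × 4.537 × 19.2 × 5.7² = 1415 kN/m.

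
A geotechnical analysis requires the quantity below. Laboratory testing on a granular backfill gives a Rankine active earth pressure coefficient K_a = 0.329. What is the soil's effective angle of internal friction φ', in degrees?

K_a = tan²(45° − φ/2) ⇒ 45° − φ/2 = arctan(√0.329) = 29.84°.
φ = 2(45° − 29.84°) = 30.32°.

30.3°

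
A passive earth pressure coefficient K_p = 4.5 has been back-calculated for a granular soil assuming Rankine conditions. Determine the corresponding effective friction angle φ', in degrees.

K_p = (1+sin φ)/(1−sin φ) ⇒ sin φ = (K_p − 1)/(K_p + 1) = 0.6364.
φ = arcsin(0.6364) = 39.52°.

39.5°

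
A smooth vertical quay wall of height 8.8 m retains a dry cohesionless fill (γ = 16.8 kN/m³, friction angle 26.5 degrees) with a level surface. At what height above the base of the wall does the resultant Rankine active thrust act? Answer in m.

K_a = 0.3829.
The pressure distribution is triangular, so the resultant acts at H/3 above the base = 8.8/3 = 2.933 m.

2.93 m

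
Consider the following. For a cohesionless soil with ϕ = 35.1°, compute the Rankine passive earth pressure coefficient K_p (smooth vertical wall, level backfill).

3.71

K_p = (1 + sin φ)/(1 − sin φ) = tan²(45° + 35.1°/2) = 3.706.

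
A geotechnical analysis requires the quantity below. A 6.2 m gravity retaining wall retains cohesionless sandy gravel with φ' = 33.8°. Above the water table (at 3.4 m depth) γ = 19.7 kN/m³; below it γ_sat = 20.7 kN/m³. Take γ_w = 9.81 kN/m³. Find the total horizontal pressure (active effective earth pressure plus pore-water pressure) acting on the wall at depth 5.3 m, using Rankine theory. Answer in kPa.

43.6 kPa

K_a = (1 − sin φ)/(1 + sin φ) = 0.2851.
γ' = 20.7 − 9.81 = 10.89 kN/m³.
Effective vertical stress at 5.3 m: σ'_v = 19.7×3.4 + 10.89×1.90 = 87.67 kPa.
σ'_h = K_a σ'_v = 0.2851 × 87.67 = 25.00 kPa; u = γ_w × 1.90 = 18.64 kPa.
Total σ_h = 25.00 + 18.64 = 43.63 kPa.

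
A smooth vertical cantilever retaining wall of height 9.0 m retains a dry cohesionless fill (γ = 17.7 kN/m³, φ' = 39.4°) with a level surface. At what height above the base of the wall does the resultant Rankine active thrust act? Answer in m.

3.00 m

K_a = 0.2234.
The pressure distribution is triangular, so the resultant acts at H/3 above the base = 9.0/3 = 3.000 m.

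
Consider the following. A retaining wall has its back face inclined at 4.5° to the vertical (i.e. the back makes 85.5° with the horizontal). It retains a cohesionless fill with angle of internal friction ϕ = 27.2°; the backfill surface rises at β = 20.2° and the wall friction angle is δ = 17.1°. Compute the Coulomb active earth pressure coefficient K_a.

K_a = sin²(α+φ) / [sin²α · sin(α−δ) · (1 + √{sin(φ+δ)sin(φ−β) / (sin(α−δ)sin(α+β))})²].
With α = 85.5°, φ = 27.2°, δ = 17.1°, β = 20.2°: K_a = 0.5380.

0.538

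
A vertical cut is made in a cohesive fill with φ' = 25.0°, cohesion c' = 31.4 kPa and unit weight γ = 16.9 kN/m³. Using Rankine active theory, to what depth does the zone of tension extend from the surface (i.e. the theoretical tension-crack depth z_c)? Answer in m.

K_a = tan²(45° − 25.0°/2) = 0.4059; √K_a = 0.6371.
The active pressure is zero where K_a γ z = 2c√K_a, so z_c = 2c/(γ√K_a) = 2×31.4/(16.9×0.6371) = 5.833 m.

5.83 m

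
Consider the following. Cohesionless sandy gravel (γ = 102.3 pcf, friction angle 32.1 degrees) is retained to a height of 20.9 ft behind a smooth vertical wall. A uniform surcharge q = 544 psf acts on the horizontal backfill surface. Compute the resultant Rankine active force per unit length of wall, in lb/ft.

10300 lb/ft

K_a = tan²(45° − φ/2) = 0.3060.
Soil triangle: ½ K_a γ H² = 0.5×0.3060×102.3×20.9² = 6837 lb/ft.
Surcharge rectangle: K_a q H = 0.3060×544×20.9 = 3479 lb/ft.
Total = 6837 + 3479 = 10320 lb/ft.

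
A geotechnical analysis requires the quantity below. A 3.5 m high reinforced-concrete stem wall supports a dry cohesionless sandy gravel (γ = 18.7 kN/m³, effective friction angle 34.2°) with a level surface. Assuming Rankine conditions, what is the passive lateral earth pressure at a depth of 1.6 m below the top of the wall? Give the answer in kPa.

K_p = (1 + sin φ)/(1 − sin φ) = 3.567.
σ_h = K_p γ z = 3.567 × 18.7 × 1.6 = 106.7 kPa.

107 kPa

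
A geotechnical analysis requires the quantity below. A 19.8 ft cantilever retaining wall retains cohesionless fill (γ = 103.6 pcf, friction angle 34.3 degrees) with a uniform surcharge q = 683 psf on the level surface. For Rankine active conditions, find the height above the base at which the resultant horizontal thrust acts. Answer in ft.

K_a = 0.2792.
Triangular part P₁ = ½K_aγH² = 5669 at H/3 = 6.600 ft; rectangular part P₂ = K_a q H = 3775 at H/2 = 9.900 ft.
ȳ = (P₁·6.600 + P₂·9.900)/(P₁+P₂) = 7.919 ft.

7.92 ft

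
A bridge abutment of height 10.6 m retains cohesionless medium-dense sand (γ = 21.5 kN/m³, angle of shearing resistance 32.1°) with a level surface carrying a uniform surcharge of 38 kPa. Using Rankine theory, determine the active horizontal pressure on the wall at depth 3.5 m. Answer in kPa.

34.7 kPa

K_a = (1 − sin φ)/(1 + sin φ) = 0.3060.
σ_v = γz + q = 21.5 × 3.5 + 38 = 113.2 kPa.
σ_h = K_a σ_v = 0.3060 × 113.2 = 34.65 kPa.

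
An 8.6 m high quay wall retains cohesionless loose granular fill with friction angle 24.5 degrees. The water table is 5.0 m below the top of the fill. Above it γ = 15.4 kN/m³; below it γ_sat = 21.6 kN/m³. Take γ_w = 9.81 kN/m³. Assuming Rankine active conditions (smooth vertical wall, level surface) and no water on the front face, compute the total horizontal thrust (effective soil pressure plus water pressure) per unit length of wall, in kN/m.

K_a = tan²(45° − φ/2) = 0.4137.
γ' = 21.6 − 9.81 = 11.79 kN/m³. Depth below WT = 3.6 m.
σ'_h at WT = K_a γ d_w = 31.86 kPa; at base = 31.86 + K_a γ' × 3.6 = 49.42 kPa.
P₁ (0–5.0 m) = ½×31.86×5.0 = 79.64. P₂ (5.0–8.6 m) = ½(31.86+49.42)×3.6 = 146.3.
P_w = ½ γ_w h₂² = 0.5×9.81×3.6² = 63.57. Total = 79.64+146.3+63.57 = 289.5 kN/m.

290 kN/m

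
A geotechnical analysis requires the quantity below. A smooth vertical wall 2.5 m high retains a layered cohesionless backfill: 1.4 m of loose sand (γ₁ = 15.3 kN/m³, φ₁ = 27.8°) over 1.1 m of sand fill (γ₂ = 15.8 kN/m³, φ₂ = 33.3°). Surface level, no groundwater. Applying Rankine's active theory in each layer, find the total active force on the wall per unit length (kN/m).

K_a1 = tan²(45°−27.8°/2) = 0.3639; K_a2 = tan²(45°−33.3°/2) = 0.2911.
Layer 1: σ at base = K_a1 γ₁ h₁ = 7.795 kPa; P₁ = ½×7.795×1.4 = 5.456.
Layer 2: σ_v at top = γ₁h₁ = 21.42; σ_h top = K_a2×21.42 = 6.236; σ_h base = K_a2×(21.42+15.8×1.1) = 11.30.
P₂ = ½(6.236+11.30)×1.1 = 9.643. Total P_a = 5.456+9.643 = 15.10 kN/m.

15.1 kN/m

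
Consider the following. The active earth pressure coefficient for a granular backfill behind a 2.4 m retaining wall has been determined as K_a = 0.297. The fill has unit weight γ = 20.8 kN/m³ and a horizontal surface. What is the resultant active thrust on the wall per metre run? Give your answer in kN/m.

17.8 kN/m

P = ½ K_a γ H² = 0.5 × 0.297 × 20.8 × 2.4² = 17.79 kN/m.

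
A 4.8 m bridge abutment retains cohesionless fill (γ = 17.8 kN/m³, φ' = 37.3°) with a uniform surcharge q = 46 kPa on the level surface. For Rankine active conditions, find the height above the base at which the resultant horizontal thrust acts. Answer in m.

K_a = 0.2453.
Triangular part P₁ = ½K_aγH² = 50.31 at H/3 = 1.600 m; rectangular part P₂ = K_a q H = 54.17 at H/2 = 2.400 m.
ȳ = (P₁·1.600 + P₂·2.400)/(P₁+P₂) = 2.015 m.

2.01 m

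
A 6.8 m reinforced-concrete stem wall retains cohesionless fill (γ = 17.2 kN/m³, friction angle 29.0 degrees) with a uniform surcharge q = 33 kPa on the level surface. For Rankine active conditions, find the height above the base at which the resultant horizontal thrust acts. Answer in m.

2.68 m

K_a = 0.3470.
Triangular part P₁ = ½K_aγH² = 138.0 at H/3 = 2.267 m; rectangular part P₂ = K_a q H = 77.86 at H/2 = 3.400 m.
ȳ = (P₁·2.267 + P₂·3.400)/(P₁+P₂) = 2.675 m.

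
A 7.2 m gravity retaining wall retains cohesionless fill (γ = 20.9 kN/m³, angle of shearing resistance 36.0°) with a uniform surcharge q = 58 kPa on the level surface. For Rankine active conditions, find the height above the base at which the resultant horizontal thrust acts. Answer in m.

2.92 m

K_a = 0.2596.
Triangular part P₁ = ½K_aγH² = 140.6 at H/3 = 2.400 m; rectangular part P₂ = K_a q H = 108.4 at H/2 = 3.600 m.
ȳ = (P₁·2.400 + P₂·3.600)/(P₁+P₂) = 2.922 m.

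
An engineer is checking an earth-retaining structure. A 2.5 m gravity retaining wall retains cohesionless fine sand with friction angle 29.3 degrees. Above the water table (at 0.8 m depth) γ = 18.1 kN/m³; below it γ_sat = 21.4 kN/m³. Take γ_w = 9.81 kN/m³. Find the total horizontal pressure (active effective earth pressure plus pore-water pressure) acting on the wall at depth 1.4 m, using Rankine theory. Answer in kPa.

13.2 kPa

K_a = (1 − sin φ)/(1 + sin φ) = 0.3428.
γ' = 21.4 − 9.81 = 11.59 kN/m³.
Effective vertical stress at 1.4 m: σ'_v = 18.1×0.8 + 11.59×0.600 = 21.43 kPa.
σ'_h = K_a σ'_v = 0.3428 × 21.43 = 7.348 kPa; u = γ_w × 0.600 = 5.886 kPa.
Total σ_h = 7.348 + 5.886 = 13.23 kPa.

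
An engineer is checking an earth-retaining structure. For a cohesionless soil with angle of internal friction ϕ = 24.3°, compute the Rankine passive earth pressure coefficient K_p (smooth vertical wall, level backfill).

2.40

K_p = (1 + sin φ)/(1 − sin φ) = tan²(45° + 24.3°/2) = 2.399.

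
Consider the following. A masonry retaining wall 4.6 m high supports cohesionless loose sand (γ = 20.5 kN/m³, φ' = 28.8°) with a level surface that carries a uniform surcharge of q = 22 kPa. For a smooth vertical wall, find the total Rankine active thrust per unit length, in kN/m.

K_a = tan²(45° − φ/2) = 0.3498.
Soil triangle: ½ K_a γ H² = 0.5×0.3498×20.5×4.6² = 75.86 kN/m.
Surcharge rectangle: K_a q H = 0.3498×22×4.6 = 35.39 kN/m.
Total = 75.86 + 35.39 = 111.3 kN/m.

111 kN/m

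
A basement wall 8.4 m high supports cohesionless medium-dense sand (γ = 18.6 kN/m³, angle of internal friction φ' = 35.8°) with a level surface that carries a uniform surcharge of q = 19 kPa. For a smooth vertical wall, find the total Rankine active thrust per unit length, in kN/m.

214 kN/m

K_a = tan²(45° − φ/2) = 0.2619.
Soil triangle: ½ K_a γ H² = 0.5×0.2619×18.6×8.4² = 171.8 kN/m.
Surcharge rectangle: K_a q H = 0.2619×19×8.4 = 41.79 kN/m.
Total = 171.8 + 41.79 = 213.6 kN/m.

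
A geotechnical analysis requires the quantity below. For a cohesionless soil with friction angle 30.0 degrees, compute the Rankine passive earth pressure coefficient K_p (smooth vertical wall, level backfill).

3.00

K_p = (1 + sin φ)/(1 − sin φ) = tan²(45° + 30.0°/2) = 3.000.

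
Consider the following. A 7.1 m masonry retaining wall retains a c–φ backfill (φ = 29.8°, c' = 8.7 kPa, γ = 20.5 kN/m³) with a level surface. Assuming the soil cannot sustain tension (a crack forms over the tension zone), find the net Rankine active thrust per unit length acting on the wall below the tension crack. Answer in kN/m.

K_a = 0.3360; √K_a = 0.5797.
Tension-crack depth z_c = 2c/(γ√K_a) = 2×8.7/(20.5×0.5797) = 1.464 m.
σ_a at base = K_a γ H − 2c√K_a = 0.3360×20.5×7.1 − 2×8.7×0.5797 = 38.82 kPa.
P_a = ½ × 38.82 × (H − z_c) = 0.5×38.82×5.636 = 109.4 kN/m.

109 kN/m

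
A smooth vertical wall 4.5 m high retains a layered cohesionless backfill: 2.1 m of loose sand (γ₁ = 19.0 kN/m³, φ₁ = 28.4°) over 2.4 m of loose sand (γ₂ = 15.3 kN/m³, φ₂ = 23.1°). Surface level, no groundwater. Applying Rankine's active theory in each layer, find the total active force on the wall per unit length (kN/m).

75.9 kN/m

K_a1 = tan²(45°−28.4°/2) = 0.3554; K_a2 = tan²(45°−23.1°/2) = 0.4364.
Layer 1: σ at base = K_a1 γ₁ h₁ = 14.18 kPa; P₁ = ½×14.18×2.1 = 14.89.
Layer 2: σ_v at top = γ₁h₁ = 39.90; σ_h top = K_a2×39.90 = 17.41; σ_h base = K_a2×(39.90+15.3×2.4) = 33.44.
P₂ = ½(17.41+33.44)×2.4 = 61.02. Total P_a = 14.89+61.02 = 75.91 kN/m.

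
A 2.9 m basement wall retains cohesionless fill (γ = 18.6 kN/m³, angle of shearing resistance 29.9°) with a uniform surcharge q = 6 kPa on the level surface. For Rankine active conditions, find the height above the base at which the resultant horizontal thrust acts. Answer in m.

K_a = 0.3347.
Triangular part P₁ = ½K_aγH² = 26.18 at H/3 = 0.9667 m; rectangular part P₂ = K_a q H = 5.823 at H/2 = 1.450 m.
ȳ = (P₁·0.9667 + P₂·1.450)/(P₁+P₂) = 1.055 m.

1.05 m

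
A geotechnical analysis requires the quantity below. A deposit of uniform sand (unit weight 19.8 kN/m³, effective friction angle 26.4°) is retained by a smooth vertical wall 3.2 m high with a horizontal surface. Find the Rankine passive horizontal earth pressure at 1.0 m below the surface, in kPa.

51.5 kPa

K_p = (1 + sin φ)/(1 − sin φ) = 2.601.
σ_h = K_p γ z = 2.601 × 19.8 × 1.0 = 51.50 kPa.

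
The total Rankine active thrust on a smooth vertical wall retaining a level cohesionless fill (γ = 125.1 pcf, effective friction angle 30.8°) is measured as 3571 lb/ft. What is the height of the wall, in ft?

13.3 ft

K_a = 0.3227. P_a = ½ K_a γ H² ⇒ H = √(2P_a/(K_a γ)).
H = √(2×3571/(0.3227×125.1)) = 13.30 ft.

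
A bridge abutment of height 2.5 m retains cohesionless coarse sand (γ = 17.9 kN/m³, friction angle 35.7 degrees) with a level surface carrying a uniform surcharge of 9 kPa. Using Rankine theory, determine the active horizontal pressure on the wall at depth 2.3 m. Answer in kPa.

13.2 kPa

K_a = (1 − sin φ)/(1 + sin φ) = 0.2630.
σ_v = γz + q = 17.9 × 2.3 + 9 = 50.17 kPa.
σ_h = K_a σ_v = 0.2630 × 50.17 = 13.19 kPa.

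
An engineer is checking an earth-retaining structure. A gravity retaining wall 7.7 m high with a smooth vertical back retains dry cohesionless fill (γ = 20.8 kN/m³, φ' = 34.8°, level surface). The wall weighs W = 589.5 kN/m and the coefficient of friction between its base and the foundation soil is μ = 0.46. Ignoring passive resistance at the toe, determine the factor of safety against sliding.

K_a = tan²(45° − 34.8°/2) = 0.2733.
P_a = ½K_aγH² = 0.5×0.2733×20.8×7.7² = 168.5 kN/m, acting at H/3 = 2.567 m above the base.
FS_sliding = μW / P_a = 0.46×589.5 / 168.5 = 1.609.

1.61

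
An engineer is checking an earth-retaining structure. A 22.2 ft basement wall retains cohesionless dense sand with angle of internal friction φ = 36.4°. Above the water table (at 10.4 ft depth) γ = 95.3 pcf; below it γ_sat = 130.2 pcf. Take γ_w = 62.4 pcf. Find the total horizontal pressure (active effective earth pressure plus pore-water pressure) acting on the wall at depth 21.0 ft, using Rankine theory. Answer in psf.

1100 psf

K_a = (1 − sin φ)/(1 + sin φ) = 0.2552.
γ' = 130.2 − 62.4 = 67.80 pcf.
Effective vertical stress at 21.0 ft: σ'_v = 95.3×10.4 + 67.80×10.6 = 1710 psf.
σ'_h = K_a σ'_v = 0.2552 × 1710 = 436.3 psf; u = γ_w × 10.6 = 661.4 psf.
Total σ_h = 436.3 + 661.4 = 1098 psf.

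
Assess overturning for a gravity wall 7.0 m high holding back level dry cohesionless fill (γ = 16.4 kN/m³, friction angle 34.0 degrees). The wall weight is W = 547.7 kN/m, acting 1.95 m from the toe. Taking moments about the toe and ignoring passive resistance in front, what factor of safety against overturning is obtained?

K_a = tan²(45° − 34.0°/2) = 0.2827.
P_a = ½K_aγH² = 0.5×0.2827×16.4×7.0² = 113.6 kN/m, acting at H/3 = 2.333 m above the base.
Overturning moment M_o = P_a × H/3 = 113.6 × 2.333 = 265.1.
Resisting moment M_r = W × 1.95 = 547.7 × 1.95 = 1068.
FS_overturning = M_r/M_o = 1068/265.1 = 4.029.

4.03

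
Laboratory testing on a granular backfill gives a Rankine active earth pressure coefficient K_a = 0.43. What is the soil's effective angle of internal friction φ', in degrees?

K_a = tan²(45° − φ/2) ⇒ 45° − φ/2 = arctan(√0.43) = 33.25°.
φ = 2(45° − 33.25°) = 23.49°.

23.5°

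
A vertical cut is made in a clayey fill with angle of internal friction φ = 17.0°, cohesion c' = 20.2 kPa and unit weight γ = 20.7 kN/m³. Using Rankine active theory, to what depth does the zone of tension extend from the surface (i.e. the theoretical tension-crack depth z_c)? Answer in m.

K_a = tan²(45° − 17.0°/2) = 0.5475; √K_a = 0.7400.
The active pressure is zero where K_a γ z = 2c√K_a, so z_c = 2c/(γ√K_a) = 2×20.2/(20.7×0.7400) = 2.638 m.

2.64 m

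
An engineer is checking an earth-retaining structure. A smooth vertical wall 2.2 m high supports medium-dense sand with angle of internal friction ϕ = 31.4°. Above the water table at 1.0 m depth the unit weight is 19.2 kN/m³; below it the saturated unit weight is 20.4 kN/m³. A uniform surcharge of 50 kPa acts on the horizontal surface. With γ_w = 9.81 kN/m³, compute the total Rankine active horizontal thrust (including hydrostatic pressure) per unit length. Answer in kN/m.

K_a = tan²(45° − φ/2) = 0.3149.
γ' = 20.4 − 9.81 = 10.59 kN/m³. h₂ = H − d_w = 1.2 m.
σ'_h: at surface K_a·q = 15.75; at WT K_a(q+γd_w) = 21.79; at base K_a(q+γd_w+γ'h₂) = 25.79 kPa.
P₁ = ½(15.75+21.79)×1.0 = 18.77; P₂ = ½(21.79+25.79)×1.2 = 28.55; P_w = ½γ_w h₂² = 7.063.
Total = 18.77+28.55+7.063 = 54.38 kN/m.

54.4 kN/m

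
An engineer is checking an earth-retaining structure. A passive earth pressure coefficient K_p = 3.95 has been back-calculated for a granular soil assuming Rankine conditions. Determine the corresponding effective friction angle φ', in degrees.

K_p = (1+sin φ)/(1−sin φ) ⇒ sin φ = (K_p − 1)/(K_p + 1) = 0.5960.
φ = arcsin(0.5960) = 36.58°.

36.6°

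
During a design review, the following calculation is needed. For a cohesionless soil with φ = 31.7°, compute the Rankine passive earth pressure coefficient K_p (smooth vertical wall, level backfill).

3.21

K_p = (1 + sin φ)/(1 − sin φ) = tan²(45° + 31.7°/2) = 3.215.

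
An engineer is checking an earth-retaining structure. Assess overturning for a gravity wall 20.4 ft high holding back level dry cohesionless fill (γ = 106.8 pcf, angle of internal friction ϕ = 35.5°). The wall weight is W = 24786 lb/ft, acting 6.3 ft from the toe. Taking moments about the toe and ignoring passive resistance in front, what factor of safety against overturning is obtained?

K_a = tan²(45° − 35.5°/2) = 0.2653.
P_a = ½K_aγH² = 0.5×0.2653×106.8×20.4² = 5895 lb/ft, acting at H/3 = 6.800 ft above the base.
Overturning moment M_o = P_a × H/3 = 5895 × 6.800 = 40090.
Resisting moment M_r = W × 6.3 = 24786 × 6.3 = 156200.
FS_overturning = M_r/M_o = 156200/40090 = 3.896.

3.90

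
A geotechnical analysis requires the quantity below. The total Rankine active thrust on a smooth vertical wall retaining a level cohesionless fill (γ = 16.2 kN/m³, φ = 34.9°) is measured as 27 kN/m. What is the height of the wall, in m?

3.50 m

K_a = 0.2721. P_a = ½ K_a γ H² ⇒ H = √(2P_a/(K_a γ)).
H = √(2×27/(0.2721×16.2)) = 3.500 m.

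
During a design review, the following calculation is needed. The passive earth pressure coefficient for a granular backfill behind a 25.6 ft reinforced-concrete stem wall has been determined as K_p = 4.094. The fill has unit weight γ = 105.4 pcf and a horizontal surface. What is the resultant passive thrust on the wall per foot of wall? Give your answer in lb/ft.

141000 lb/ft

P = ½ K_p γ H² = 0.5 × 4.094 × 105.4 × 25.6² = 141400 lb/ft.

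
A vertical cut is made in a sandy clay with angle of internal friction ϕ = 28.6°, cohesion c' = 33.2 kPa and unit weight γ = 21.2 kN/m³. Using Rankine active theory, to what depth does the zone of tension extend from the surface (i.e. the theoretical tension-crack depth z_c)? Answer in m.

K_a = tan²(45° − 28.6°/2) = 0.3525; √K_a = 0.5938.
The active pressure is zero where K_a γ z = 2c√K_a, so z_c = 2c/(γ√K_a) = 2×33.2/(21.2×0.5938) = 5.275 m.

5.28 m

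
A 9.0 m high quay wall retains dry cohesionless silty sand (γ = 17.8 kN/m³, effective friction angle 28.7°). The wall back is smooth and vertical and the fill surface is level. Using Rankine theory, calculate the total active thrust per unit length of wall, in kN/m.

K_a = tan²(45° − φ/2) = 0.3511.
P_a = ½ K_a γ H² = 0.5 × 0.3511 × 17.8 × 9.0² = 253.1 kN/m.

253 kN/m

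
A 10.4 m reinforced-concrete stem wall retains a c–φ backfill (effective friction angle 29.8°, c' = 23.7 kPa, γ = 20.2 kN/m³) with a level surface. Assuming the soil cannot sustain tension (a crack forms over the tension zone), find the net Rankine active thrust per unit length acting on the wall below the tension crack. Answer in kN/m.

K_a = 0.3360; √K_a = 0.5797.
Tension-crack depth z_c = 2c/(γ√K_a) = 2×23.7/(20.2×0.5797) = 4.048 m.
σ_a at base = K_a γ H − 2c√K_a = 0.3360×20.2×10.4 − 2×23.7×0.5797 = 43.12 kPa.
P_a = ½ × 43.12 × (H − z_c) = 0.5×43.12×6.352 = 136.9 kN/m.

137 kN/m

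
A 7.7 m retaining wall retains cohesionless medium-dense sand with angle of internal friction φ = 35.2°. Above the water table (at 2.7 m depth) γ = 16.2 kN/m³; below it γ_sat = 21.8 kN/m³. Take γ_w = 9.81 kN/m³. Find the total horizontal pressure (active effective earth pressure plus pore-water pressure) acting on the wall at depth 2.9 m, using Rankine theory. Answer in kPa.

K_a = (1 − sin φ)/(1 + sin φ) = 0.2687.
γ' = 21.8 − 9.81 = 11.99 kN/m³.
Effective vertical stress at 2.9 m: σ'_v = 16.2×2.7 + 11.99×0.200 = 46.14 kPa.
σ'_h = K_a σ'_v = 0.2687 × 46.14 = 12.40 kPa; u = γ_w × 0.200 = 1.962 kPa.
Total σ_h = 12.40 + 1.962 = 14.36 kPa.

14.4 kPa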